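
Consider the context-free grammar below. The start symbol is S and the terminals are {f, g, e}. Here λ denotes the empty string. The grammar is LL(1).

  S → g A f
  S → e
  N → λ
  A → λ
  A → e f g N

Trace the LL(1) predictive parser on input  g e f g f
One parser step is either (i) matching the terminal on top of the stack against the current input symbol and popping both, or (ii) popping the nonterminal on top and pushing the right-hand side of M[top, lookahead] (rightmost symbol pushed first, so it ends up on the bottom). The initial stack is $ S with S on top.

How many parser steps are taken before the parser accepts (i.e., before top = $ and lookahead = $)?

8

step 1: stack=$ S  input=g e f g f $  — expand S → g A f
step 2: stack=$ f A g  input=g e f g f $  — match g
step 3: stack=$ f A  input=e f g f $  — expand A → e f g N
step 4: stack=$ f N g f e  input=e f g f $  — match e
step 5: stack=$ f N g f  input=f g f $  — match f
step 6: stack=$ f N g  input=g f $  — match g
step 7: stack=$ f N  input=f $  — expand N → λ
step 8: stack=$ f  input=f $  — match f
Accept reached after 8 steps.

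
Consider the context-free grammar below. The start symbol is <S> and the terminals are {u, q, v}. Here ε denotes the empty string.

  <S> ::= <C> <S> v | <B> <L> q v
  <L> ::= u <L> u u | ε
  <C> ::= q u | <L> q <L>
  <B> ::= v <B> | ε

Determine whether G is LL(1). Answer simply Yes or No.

No

FIRST(<S>) = {q, u, v}
FIRST(<L>) = {ε, u}
FIRST(<C>) = {q, u}
FIRST(<B>) = {ε, v}
FOLLOW(<S>) = {$, v}
FOLLOW(<L>) = {q, u, v}
FOLLOW(<C>) = {q, u, v}
FOLLOW(<B>) = {q, u}
Cell M[<C>, q] receives both <C> ::= q u and <C> ::= <L> q <L> — the grammar is not LL(1).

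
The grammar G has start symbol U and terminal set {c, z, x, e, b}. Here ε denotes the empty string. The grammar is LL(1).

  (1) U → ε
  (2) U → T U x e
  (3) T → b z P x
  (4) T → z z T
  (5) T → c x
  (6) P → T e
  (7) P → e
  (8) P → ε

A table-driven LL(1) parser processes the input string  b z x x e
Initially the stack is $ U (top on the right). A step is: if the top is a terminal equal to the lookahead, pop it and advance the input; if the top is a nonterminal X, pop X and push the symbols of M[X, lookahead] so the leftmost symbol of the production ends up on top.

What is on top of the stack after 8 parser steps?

step 1: stack=$ U  input=b z x x e $  — expand U → T U x e
step 2: stack=$ e x U T  input=b z x x e $  — expand T → b z P x
step 3: stack=$ e x U x P z b  input=b z x x e $  — match b
step 4: stack=$ e x U x P z  input=z x x e $  — match z
step 5: stack=$ e x U x P  input=x x e $  — expand P → ε
step 6: stack=$ e x U x  input=x x e $  — match x
step 7: stack=$ e x U  input=x e $  — expand U → ε
step 8: stack=$ e x  input=x e $  — match x
Stack after step 8: $ e (top = e).

e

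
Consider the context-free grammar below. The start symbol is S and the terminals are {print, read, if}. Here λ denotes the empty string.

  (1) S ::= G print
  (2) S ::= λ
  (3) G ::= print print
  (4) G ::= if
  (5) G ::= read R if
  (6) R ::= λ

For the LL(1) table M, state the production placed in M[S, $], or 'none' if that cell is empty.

S ::= λ

FIRST(G): from G::=print print we get {print}; from G::=if we get {if}; from G::=read R if we get {read}. So FIRST(G) = {if, print, read}.
FIRST(R): from R::=λ we get {λ}. So FIRST(R) = {λ}.
FIRST(S): from S::=G print we get {if, print, read}; from S::=λ we get {λ}. So FIRST(S) = {λ, if, print, read}.
FOLLOW(S) includes $ since S is the start symbol.
FOLLOW(S): S appears on no right-hand side. Thus FOLLOW(S) = {$}.
For S ::= G print: FIRST(G print) = {if, print, read}, so it goes in M[S, t] for t ∈ {if, print, read}.
For S ::= λ: FIRST(λ) = {λ}, so it goes in M[S, t] for t ∈ {}; since λ ∈ FIRST, also for every t ∈ FOLLOW(S) = {$}.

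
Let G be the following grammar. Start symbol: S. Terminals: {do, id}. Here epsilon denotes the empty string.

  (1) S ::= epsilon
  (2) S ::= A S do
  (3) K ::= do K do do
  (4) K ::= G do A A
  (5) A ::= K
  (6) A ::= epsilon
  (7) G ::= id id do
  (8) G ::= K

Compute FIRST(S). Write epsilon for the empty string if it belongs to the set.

{epsilon, do, id}

FIRST(S) = {epsilon, do, id}  (via A S do)
FIRST(K) = {do, id}  (via G do A A)
FIRST(A) = {epsilon, do, id}  (via K)
FIRST(G) = {do, id}  (via K)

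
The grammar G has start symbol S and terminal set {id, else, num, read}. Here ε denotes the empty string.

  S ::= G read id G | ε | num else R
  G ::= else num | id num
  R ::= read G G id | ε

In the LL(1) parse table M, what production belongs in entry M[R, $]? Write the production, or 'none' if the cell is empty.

FIRST(G): from G::=else num we get {else}; from G::=id num we get {id}. So FIRST(G) = {else, id}.
FIRST(R): from R::=read G G id we get {read}; from R::=ε we get {ε}. So FIRST(R) = {ε, read}.
FIRST(S): from S::=G read id G we get {else, id}; from S::=ε we get {ε}; from S::=num else R we get {num}. So FIRST(S) = {ε, else, id, num}.
FOLLOW(S) includes $ since S is the start symbol.
FOLLOW(S): S appears on no right-hand side. Thus FOLLOW(S) = {$}.
FOLLOW(R): in S::=num else R, the suffix after R is empty, so FOLLOW(R) ⊇ FOLLOW(S) = {$}. Thus FOLLOW(R) = {$}.
For R ::= read G G id: FIRST(read G G id) = {read}, so it goes in M[R, t] for t ∈ {read}.
For R ::= ε: FIRST(ε) = {ε}, so it goes in M[R, t] for t ∈ {}; since ε ∈ FIRST, also for every t ∈ FOLLOW(R) = {$}.

R ::= ε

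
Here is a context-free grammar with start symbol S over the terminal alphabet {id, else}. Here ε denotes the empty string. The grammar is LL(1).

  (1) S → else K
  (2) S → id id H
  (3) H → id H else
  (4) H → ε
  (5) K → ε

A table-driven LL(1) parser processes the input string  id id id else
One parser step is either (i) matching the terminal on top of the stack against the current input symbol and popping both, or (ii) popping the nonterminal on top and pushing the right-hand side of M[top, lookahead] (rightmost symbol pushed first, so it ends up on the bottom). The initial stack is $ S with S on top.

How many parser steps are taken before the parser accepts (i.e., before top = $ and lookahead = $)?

7

step 1: stack=$ S  input=id id id else $  — expand S → id id H
step 2: stack=$ H id id  input=id id id else $  — match id
step 3: stack=$ H id  input=id id else $  — match id
step 4: stack=$ H  input=id else $  — expand H → id H else
step 5: stack=$ else H id  input=id else $  — match id
step 6: stack=$ else H  input=else $  — expand H → ε
step 7: stack=$ else  input=else $  — match else
Accept reached after 7 steps.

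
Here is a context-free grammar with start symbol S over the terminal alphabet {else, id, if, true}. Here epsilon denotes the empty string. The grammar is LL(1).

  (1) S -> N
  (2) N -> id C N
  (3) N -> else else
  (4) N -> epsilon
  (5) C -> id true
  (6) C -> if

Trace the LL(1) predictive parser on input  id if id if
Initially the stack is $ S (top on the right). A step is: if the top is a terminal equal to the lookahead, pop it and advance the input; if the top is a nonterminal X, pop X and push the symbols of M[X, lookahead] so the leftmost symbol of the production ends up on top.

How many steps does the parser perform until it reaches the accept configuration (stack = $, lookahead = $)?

10

      Stack     Input          Action
   1  $ S       id if id if $  expand S -> N
   2  $ N       id if id if $  expand N -> id C N
   3  $ N C id  id if id if $  match id
   4  $ N C     if id if $     expand C -> if
   5  $ N if    if id if $     match if
   6  $ N       id if $        expand N -> id C N
   7  $ N C id  id if $        match id
   8  $ N C     if $           expand C -> if
   9  $ N if    if $           match if
  10  $ N       $              expand N -> epsilon
Accept reached after 10 steps.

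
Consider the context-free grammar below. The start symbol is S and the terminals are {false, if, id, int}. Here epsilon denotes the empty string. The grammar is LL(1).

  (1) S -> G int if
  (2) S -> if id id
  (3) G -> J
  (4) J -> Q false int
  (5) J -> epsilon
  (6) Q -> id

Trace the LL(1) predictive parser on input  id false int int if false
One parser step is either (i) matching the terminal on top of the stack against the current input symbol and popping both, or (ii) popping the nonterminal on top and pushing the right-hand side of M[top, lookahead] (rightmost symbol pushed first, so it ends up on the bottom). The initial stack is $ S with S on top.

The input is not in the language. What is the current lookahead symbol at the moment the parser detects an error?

false

      Stack                  Input                        Action
   1  $ S                    id false int int if false $  expand S -> G int if
   2  $ if int G             id false int int if false $  expand G -> J
   3  $ if int J             id false int int if false $  expand J -> Q false int
   4  $ if int int false Q   id false int int if false $  expand Q -> id
   5  $ if int int false id  id false int int if false $  match id
   6  $ if int int false     false int int if false $     match false
   7  $ if int int           int int if false $           match int
   8  $ if int               int if false $               match int
   9  $ if                   if false $                   match if
  10  $                      false $                      error: stack empty but input remains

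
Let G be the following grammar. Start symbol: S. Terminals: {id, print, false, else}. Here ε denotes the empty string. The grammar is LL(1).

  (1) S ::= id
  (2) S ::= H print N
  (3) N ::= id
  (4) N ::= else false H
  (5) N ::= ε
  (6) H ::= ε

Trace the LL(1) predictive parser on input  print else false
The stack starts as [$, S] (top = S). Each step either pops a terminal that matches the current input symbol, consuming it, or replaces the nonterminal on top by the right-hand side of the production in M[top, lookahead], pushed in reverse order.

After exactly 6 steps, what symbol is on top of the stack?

H

     Stack           Input               Action
  1  $ S             print else false $  expand S ::= H print N
  2  $ N print H     print else false $  expand H ::= ε
  3  $ N print       print else false $  match print
  4  $ N             else false $        expand N ::= else false H
  5  $ H false else  else false $        match else
  6  $ H false       false $             match false
Stack after step 6: $ H (top = H).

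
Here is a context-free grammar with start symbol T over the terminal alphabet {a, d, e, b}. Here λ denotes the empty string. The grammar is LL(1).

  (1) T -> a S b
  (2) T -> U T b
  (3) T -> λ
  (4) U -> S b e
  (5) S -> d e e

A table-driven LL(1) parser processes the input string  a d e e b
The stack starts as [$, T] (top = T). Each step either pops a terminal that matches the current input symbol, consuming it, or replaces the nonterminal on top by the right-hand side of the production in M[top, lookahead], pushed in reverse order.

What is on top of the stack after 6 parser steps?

b

     Stack      Input        Action
  1  $ T        a d e e b $  expand T -> a S b
  2  $ b S a    a d e e b $  match a
  3  $ b S      d e e b $    expand S -> d e e
  4  $ b e e d  d e e b $    match d
  5  $ b e e    e e b $      match e
  6  $ b e      e b $        match e
Stack after step 6: $ b (top = b).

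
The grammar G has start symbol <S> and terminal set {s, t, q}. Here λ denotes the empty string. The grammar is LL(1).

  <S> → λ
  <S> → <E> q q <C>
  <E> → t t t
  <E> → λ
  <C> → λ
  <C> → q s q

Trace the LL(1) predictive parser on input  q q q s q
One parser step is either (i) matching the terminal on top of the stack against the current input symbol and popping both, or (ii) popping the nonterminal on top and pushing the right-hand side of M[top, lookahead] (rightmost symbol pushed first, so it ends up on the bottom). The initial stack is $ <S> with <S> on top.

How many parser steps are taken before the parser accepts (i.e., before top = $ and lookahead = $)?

8

step 1: stack=$ <S>  input=q q q s q $  — expand <S> → <E> q q <C>
step 2: stack=$ <C> q q <E>  input=q q q s q $  — expand <E> → λ
step 3: stack=$ <C> q q  input=q q q s q $  — match q
step 4: stack=$ <C> q  input=q q s q $  — match q
step 5: stack=$ <C>  input=q s q $  — expand <C> → q s q
step 6: stack=$ q s q  input=q s q $  — match q
step 7: stack=$ q s  input=s q $  — match s
step 8: stack=$ q  input=q $  — match q
Accept reached after 8 steps.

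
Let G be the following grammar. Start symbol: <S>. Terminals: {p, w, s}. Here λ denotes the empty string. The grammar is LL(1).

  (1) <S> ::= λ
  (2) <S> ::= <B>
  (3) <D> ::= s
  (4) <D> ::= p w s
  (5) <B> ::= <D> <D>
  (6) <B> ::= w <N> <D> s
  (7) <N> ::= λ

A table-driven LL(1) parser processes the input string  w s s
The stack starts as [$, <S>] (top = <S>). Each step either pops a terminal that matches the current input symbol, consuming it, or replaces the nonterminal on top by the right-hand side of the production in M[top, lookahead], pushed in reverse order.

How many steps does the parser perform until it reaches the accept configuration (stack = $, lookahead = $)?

7

step 1: stack=$ <S>  input=w s s $  — expand <S> ::= <B>
step 2: stack=$ <B>  input=w s s $  — expand <B> ::= w <N> <D> s
step 3: stack=$ s <D> <N> w  input=w s s $  — match w
step 4: stack=$ s <D> <N>  input=s s $  — expand <N> ::= λ
step 5: stack=$ s <D>  input=s s $  — expand <D> ::= s
step 6: stack=$ s s  input=s s $  — match s
step 7: stack=$ s  input=s $  — match s
Accept reached after 7 steps.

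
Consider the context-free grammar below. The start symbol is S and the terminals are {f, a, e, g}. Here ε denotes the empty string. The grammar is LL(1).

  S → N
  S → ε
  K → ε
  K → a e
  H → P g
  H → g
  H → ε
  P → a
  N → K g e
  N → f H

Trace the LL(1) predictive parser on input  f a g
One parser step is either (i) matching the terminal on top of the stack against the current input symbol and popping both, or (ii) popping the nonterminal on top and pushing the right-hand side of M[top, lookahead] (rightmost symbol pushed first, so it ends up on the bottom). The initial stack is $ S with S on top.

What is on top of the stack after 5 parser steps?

a

step 1: stack=$ S  input=f a g $  — expand S → N
step 2: stack=$ N  input=f a g $  — expand N → f H
step 3: stack=$ H f  input=f a g $  — match f
step 4: stack=$ H  input=a g $  — expand H → P g
step 5: stack=$ g P  input=a g $  — expand P → a
Stack after step 5: $ g a (top = a).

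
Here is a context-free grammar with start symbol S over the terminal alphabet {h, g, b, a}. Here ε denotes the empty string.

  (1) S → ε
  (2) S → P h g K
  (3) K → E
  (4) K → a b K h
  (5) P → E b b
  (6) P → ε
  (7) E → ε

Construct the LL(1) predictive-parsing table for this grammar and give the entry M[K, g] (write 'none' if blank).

none

FIRST(E): from E→ε we get {ε}. So FIRST(E) = {ε}.
FIRST(K): from K→E we get {ε}; from K→a b K h we get {a}. So FIRST(K) = {ε, a}.
FIRST(P): from P→E b b we get {b}; from P→ε we get {ε}. So FIRST(P) = {ε, b}.
FIRST(S): from S→ε we get {ε}; from S→P h g K we get {b, h}. So FIRST(S) = {ε, b, h}.
FOLLOW(S) includes $ since S is the start symbol.
FOLLOW(S): S appears on no right-hand side. Thus FOLLOW(S) = {$}.
FOLLOW(K): in S→P h g K, the suffix after K is empty, so FOLLOW(K) ⊇ FOLLOW(S) = {$}; in K→a b K h, K is followed by h with FIRST {h}. Thus FOLLOW(K) = {$, h}.
For K → E: FIRST(E) = {ε}, so it goes in M[K, t] for t ∈ {}; since ε ∈ FIRST, also for every t ∈ FOLLOW(K) = {$, h}.
For K → a b K h: FIRST(a b K h) = {a}, so it goes in M[K, t] for t ∈ {a}.
None of these place a production in M[K, g].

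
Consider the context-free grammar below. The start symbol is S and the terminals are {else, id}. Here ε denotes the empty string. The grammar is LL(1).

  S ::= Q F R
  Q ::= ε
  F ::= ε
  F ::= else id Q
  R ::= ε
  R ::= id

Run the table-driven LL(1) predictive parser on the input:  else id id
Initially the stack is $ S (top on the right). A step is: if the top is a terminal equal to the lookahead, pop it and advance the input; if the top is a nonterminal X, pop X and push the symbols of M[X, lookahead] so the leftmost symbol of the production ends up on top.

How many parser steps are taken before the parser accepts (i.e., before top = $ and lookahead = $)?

8

step 1: stack=$ S  input=else id id $  — expand S ::= Q F R
step 2: stack=$ R F Q  input=else id id $  — expand Q ::= ε
step 3: stack=$ R F  input=else id id $  — expand F ::= else id Q
step 4: stack=$ R Q id else  input=else id id $  — match else
step 5: stack=$ R Q id  input=id id $  — match id
step 6: stack=$ R Q  input=id $  — expand Q ::= ε
step 7: stack=$ R  input=id $  — expand R ::= id
step 8: stack=$ id  input=id $  — match id
Accept reached after 8 steps.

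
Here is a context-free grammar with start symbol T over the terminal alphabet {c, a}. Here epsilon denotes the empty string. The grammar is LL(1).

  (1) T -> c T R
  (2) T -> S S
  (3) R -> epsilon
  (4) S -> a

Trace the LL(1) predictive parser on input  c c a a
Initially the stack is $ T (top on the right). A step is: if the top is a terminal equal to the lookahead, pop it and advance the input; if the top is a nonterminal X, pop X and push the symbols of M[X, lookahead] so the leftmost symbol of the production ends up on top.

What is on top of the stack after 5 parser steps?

S

step 1: stack=$ T  input=c c a a $  — expand T -> c T R
step 2: stack=$ R T c  input=c c a a $  — match c
step 3: stack=$ R T  input=c a a $  — expand T -> c T R
step 4: stack=$ R R T c  input=c a a $  — match c
step 5: stack=$ R R T  input=a a $  — expand T -> S S
Stack after step 5: $ R R S S (top = S).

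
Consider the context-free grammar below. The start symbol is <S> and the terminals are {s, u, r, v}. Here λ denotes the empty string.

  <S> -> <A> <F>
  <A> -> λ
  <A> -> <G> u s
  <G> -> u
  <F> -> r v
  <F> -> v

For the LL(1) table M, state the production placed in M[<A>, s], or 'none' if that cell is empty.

FIRST(<G>): from <G>->u we get {u}. So FIRST(<G>) = {u}.
FIRST(<F>): from <F>->r v we get {r}; from <F>->v we get {v}. So FIRST(<F>) = {r, v}.
FIRST(<A>): from <A>->λ we get {λ}; from <A>-><G> u s we get {u}. So FIRST(<A>) = {λ, u}.
FIRST(<S>): from <S>-><A> <F> we get {r, u, v}. So FIRST(<S>) = {r, u, v}.
FOLLOW(<S>) includes $ since <S> is the start symbol.
FOLLOW(<A>): in <S>-><A> <F>, <A> is followed by <F> with FIRST {r, v}. Thus FOLLOW(<A>) = {r, v}.
For <A> -> λ: FIRST(λ) = {λ}, so it goes in M[<A>, t] for t ∈ {}; since λ ∈ FIRST, also for every t ∈ FOLLOW(<A>) = {r, v}.
For <A> -> <G> u s: FIRST(<G> u s) = {u}, so it goes in M[<A>, t] for t ∈ {u}.
None of these place a production in M[<A>, s].

none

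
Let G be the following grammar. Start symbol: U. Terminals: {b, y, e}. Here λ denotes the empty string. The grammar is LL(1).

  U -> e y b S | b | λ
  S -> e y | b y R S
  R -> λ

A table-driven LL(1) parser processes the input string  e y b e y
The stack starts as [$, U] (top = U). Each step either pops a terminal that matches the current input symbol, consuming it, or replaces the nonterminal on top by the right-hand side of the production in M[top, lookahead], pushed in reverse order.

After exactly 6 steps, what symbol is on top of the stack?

y

step 1: stack=$ U  input=e y b e y $  — expand U -> e y b S
step 2: stack=$ S b y e  input=e y b e y $  — match e
step 3: stack=$ S b y  input=y b e y $  — match y
step 4: stack=$ S b  input=b e y $  — match b
step 5: stack=$ S  input=e y $  — expand S -> e y
step 6: stack=$ y e  input=e y $  — match e
Stack after step 6: $ y (top = y).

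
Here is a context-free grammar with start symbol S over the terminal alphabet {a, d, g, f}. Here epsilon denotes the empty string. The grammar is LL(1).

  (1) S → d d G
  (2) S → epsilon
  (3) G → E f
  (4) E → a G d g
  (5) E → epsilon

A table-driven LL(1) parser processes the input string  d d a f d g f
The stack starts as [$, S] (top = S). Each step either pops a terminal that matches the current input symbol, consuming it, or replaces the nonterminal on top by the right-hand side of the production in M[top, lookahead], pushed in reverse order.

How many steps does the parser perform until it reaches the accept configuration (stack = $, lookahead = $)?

step 1: stack=$ S  input=d d a f d g f $  — expand S → d d G
step 2: stack=$ G d d  input=d d a f d g f $  — match d
step 3: stack=$ G d  input=d a f d g f $  — match d
step 4: stack=$ G  input=a f d g f $  — expand G → E f
step 5: stack=$ f E  input=a f d g f $  — expand E → a G d g
step 6: stack=$ f g d G a  input=a f d g f $  — match a
step 7: stack=$ f g d G  input=f d g f $  — expand G → E f
step 8: stack=$ f g d f E  input=f d g f $  — expand E → epsilon
step 9: stack=$ f g d f  input=f d g f $  — match f
step 10: stack=$ f g d  input=d g f $  — match d
step 11: stack=$ f g  input=g f $  — match g
step 12: stack=$ f  input=f $  — match f
Accept reached after 12 steps.

12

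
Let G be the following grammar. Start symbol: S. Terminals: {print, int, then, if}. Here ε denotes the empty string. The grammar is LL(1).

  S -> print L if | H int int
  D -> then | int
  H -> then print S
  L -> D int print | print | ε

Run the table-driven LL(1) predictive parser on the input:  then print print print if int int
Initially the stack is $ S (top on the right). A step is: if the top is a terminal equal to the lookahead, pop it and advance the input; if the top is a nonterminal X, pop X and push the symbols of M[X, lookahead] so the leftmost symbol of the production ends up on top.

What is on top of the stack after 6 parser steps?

L

step 1: stack=$ S  input=then print print print if int int $  — expand S -> H int int
step 2: stack=$ int int H  input=then print print print if int int $  — expand H -> then print S
step 3: stack=$ int int S print then  input=then print print print if int int $  — match then
step 4: stack=$ int int S print  input=print print print if int int $  — match print
step 5: stack=$ int int S  input=print print if int int $  — expand S -> print L if
step 6: stack=$ int int if L print  input=print print if int int $  — match print
Stack after step 6: $ int int if L (top = L).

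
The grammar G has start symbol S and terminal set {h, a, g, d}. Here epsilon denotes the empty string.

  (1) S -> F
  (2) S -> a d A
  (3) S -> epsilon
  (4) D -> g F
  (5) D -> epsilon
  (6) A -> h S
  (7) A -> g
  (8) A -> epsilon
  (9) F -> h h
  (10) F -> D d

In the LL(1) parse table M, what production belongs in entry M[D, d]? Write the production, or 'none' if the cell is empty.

D -> epsilon

FIRST(D) = {epsilon, g}
FIRST(A) = {epsilon, g, h}
FIRST(F) = {d, g, h}  (via D d)
FIRST(S) = {epsilon, a, d, g, h}  (via F)
FOLLOW(S) includes $ since S is the start symbol.
FOLLOW(D): in F->D d, D is followed by d with FIRST {d}. Thus FOLLOW(D) = {d}.
For D -> g F: FIRST(g F) = {g}, so it goes in M[D, t] for t ∈ {g}.
For D -> epsilon: FIRST(epsilon) = {epsilon}, so it goes in M[D, t] for t ∈ {}; since epsilon ∈ FIRST, also for every t ∈ FOLLOW(D) = {d}.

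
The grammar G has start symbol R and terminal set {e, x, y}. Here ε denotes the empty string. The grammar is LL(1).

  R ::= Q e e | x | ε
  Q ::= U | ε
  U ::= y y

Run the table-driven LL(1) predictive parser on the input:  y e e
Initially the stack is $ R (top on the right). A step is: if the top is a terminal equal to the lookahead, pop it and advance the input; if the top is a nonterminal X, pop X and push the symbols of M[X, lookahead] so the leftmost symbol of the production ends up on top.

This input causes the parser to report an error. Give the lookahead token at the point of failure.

step 1: stack=$ R  input=y e e $  — expand R ::= Q e e
step 2: stack=$ e e Q  input=y e e $  — expand Q ::= U
step 3: stack=$ e e U  input=y e e $  — expand U ::= y y
step 4: stack=$ e e y y  input=y e e $  — match y
step 5: stack=$ e e y  input=e e $  — error: top is terminal y but lookahead is e

e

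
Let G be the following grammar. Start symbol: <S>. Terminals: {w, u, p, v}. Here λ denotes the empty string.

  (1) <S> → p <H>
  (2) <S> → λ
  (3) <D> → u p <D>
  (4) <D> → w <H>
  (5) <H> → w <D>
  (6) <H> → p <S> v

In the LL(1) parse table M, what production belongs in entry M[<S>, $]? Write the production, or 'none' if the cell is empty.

FIRST(<S>): from <S>→p <H> we get {p}; from <S>→λ we get {λ}. So FIRST(<S>) = {λ, p}.
FIRST(<D>): from <D>→u p <D> we get {u}; from <D>→w <H> we get {w}. So FIRST(<D>) = {u, w}.
FIRST(<H>): from <H>→w <D> we get {w}; from <H>→p <S> v we get {p}. So FIRST(<H>) = {p, w}.
FOLLOW(<S>) includes $ since <S> is the start symbol.
FOLLOW(<S>): in <H>→p <S> v, <S> is followed by v with FIRST {v}. Thus FOLLOW(<S>) = {$, v}.
For <S> → p <H>: FIRST(p <H>) = {p}, so it goes in M[<S>, t] for t ∈ {p}.
For <S> → λ: FIRST(λ) = {λ}, so it goes in M[<S>, t] for t ∈ {}; since λ ∈ FIRST, also for every t ∈ FOLLOW(<S>) = {$, v}.

<S> → λ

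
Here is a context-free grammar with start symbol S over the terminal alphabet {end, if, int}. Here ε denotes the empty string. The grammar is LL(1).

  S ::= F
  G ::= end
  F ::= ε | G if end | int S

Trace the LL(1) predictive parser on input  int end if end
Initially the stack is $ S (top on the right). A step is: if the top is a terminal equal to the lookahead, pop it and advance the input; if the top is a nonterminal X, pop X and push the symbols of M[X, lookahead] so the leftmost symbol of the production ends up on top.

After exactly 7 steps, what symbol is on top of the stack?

if

step 1: stack=$ S  input=int end if end $  — expand S ::= F
step 2: stack=$ F  input=int end if end $  — expand F ::= int S
step 3: stack=$ S int  input=int end if end $  — match int
step 4: stack=$ S  input=end if end $  — expand S ::= F
step 5: stack=$ F  input=end if end $  — expand F ::= G if end
step 6: stack=$ end if G  input=end if end $  — expand G ::= end
step 7: stack=$ end if end  input=end if end $  — match end
Stack after step 7: $ end if (top = if).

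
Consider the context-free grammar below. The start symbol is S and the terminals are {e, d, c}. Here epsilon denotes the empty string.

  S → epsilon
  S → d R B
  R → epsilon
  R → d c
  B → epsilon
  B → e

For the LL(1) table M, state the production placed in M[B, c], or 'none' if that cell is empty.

none

FIRST(S) = {epsilon, d}
FIRST(R) = {epsilon, d}
FIRST(B) = {epsilon, e}
FOLLOW(S) includes $ since S is the start symbol.
FOLLOW(S): S appears on no right-hand side. Thus FOLLOW(S) = {$}.
FOLLOW(B): in S→d R B, the suffix after B is empty, so FOLLOW(B) ⊇ FOLLOW(S) = {$}. Thus FOLLOW(B) = {$}.
For B → epsilon: FIRST(epsilon) = {epsilon}, so it goes in M[B, t] for t ∈ {}; since epsilon ∈ FIRST, also for every t ∈ FOLLOW(B) = {$}.
For B → e: FIRST(e) = {e}, so it goes in M[B, t] for t ∈ {e}.
None of these place a production in M[B, c].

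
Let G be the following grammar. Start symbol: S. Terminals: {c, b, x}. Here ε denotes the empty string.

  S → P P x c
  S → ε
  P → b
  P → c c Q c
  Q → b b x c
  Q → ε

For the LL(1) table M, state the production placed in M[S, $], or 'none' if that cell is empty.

FIRST(P) = {b, c}
FIRST(Q) = {ε, b}
FIRST(S) = {ε, b, c}  (via P P x c)
FOLLOW(S) includes $ since S is the start symbol.
FOLLOW(S): S appears on no right-hand side. Thus FOLLOW(S) = {$}.
For S → P P x c: FIRST(P P x c) = {b, c}, so it goes in M[S, t] for t ∈ {b, c}.
For S → ε: FIRST(ε) = {ε}, so it goes in M[S, t] for t ∈ {}; since ε ∈ FIRST, also for every t ∈ FOLLOW(S) = {$}.

S → ε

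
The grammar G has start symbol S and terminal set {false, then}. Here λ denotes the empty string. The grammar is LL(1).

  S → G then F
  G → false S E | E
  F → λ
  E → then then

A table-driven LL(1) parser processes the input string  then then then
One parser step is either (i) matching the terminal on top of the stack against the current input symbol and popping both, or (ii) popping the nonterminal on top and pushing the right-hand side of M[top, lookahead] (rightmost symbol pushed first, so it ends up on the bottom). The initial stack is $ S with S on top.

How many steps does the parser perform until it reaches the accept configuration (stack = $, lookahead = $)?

7

     Stack               Input             Action
  1  $ S                 then then then $  expand S → G then F
  2  $ F then G          then then then $  expand G → E
  3  $ F then E          then then then $  expand E → then then
  4  $ F then then then  then then then $  match then
  5  $ F then then       then then $       match then
  6  $ F then            then $            match then
  7  $ F                 $                 expand F → λ
Accept reached after 7 steps.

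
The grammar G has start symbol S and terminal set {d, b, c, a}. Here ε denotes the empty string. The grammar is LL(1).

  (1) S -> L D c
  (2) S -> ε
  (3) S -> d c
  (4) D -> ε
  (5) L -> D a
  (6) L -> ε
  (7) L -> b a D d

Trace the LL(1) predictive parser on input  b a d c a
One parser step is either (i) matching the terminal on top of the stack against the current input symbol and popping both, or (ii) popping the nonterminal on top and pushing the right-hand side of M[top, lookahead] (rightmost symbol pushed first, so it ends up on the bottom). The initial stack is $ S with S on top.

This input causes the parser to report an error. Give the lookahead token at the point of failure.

a

step 1: stack=$ S  input=b a d c a $  — expand S -> L D c
step 2: stack=$ c D L  input=b a d c a $  — expand L -> b a D d
step 3: stack=$ c D d D a b  input=b a d c a $  — match b
step 4: stack=$ c D d D a  input=a d c a $  — match a
step 5: stack=$ c D d D  input=d c a $  — expand D -> ε
step 6: stack=$ c D d  input=d c a $  — match d
step 7: stack=$ c D  input=c a $  — expand D -> ε
step 8: stack=$ c  input=c a $  — match c
step 9: stack=$  input=a $  — error: stack empty but input remains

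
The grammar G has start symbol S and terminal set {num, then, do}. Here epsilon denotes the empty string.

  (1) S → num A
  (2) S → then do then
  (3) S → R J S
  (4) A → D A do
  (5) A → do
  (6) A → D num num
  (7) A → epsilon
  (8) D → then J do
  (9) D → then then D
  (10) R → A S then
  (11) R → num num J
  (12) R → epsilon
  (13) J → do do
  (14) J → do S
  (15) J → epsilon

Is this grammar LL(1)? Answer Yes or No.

No

FIRST(S) = {do, num, then}
FIRST(A) = {epsilon, do, then}
FIRST(D) = {then}
FIRST(R) = {epsilon, do, num, then}
FIRST(J) = {epsilon, do}
FOLLOW(S) = {$, do, num, then}
FOLLOW(A) = {$, do, num, then}
FOLLOW(D) = {do, num, then}
FOLLOW(R) = {do, num, then}
FOLLOW(J) = {do, num, then}
Cell M[A, do] receives both A → do and A → epsilon — the grammar is not LL(1).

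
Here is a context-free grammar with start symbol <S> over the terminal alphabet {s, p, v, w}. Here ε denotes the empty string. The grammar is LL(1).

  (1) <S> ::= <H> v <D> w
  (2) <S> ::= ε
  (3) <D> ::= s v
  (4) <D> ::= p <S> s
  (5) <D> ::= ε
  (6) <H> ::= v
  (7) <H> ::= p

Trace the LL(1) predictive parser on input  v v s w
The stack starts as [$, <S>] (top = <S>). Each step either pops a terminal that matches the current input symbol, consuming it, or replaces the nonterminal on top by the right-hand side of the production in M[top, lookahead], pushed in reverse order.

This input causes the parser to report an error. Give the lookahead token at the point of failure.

     Stack          Input      Action
  1  $ <S>          v v s w $  expand <S> ::= <H> v <D> w
  2  $ w <D> v <H>  v v s w $  expand <H> ::= v
  3  $ w <D> v v    v v s w $  match v
  4  $ w <D> v      v s w $    match v
  5  $ w <D>        s w $      expand <D> ::= s v
  6  $ w v s        s w $      match s
  7  $ w v          w $        error: top is terminal v but lookahead is w

w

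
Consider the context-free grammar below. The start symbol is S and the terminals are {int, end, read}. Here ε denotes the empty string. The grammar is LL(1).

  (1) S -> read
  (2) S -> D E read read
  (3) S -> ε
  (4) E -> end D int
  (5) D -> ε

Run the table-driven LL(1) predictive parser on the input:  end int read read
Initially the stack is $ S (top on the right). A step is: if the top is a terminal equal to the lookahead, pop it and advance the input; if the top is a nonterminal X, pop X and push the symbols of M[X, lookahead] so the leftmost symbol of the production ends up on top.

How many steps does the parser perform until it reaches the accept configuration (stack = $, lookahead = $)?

8

     Stack                  Input                Action
  1  $ S                    end int read read $  expand S -> D E read read
  2  $ read read E D        end int read read $  expand D -> ε
  3  $ read read E          end int read read $  expand E -> end D int
  4  $ read read int D end  end int read read $  match end
  5  $ read read int D      int read read $      expand D -> ε
  6  $ read read int        int read read $      match int
  7  $ read read            read read $          match read
  8  $ read                 read $               match read
Accept reached after 8 steps.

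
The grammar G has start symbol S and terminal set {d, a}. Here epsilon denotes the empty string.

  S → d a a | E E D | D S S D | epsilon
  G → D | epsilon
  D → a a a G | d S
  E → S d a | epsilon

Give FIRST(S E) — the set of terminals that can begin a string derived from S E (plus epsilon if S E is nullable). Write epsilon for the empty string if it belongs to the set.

{epsilon, a, d}

FIRST(D): from D→a a a G we get {a}; from D→d S we get {d}. So FIRST(D) = {a, d}.
FIRST(G): from G→D we get {a, d}; from G→epsilon we get {epsilon}. So FIRST(G) = {epsilon, a, d}.
FIRST(S): from S→d a a we get {d}; from S→E E D we get {a, d}; from S→D S S D we get {a, d}; from S→epsilon we get {epsilon}. So FIRST(S) = {epsilon, a, d}.
FIRST(E): from E→S d a we get {a, d}; from E→epsilon we get {epsilon}. So FIRST(E) = {epsilon, a, d}.
FIRST(S E): take FIRST of each symbol in turn, carrying on past any symbol whose FIRST contains epsilon; result {epsilon, a, d}.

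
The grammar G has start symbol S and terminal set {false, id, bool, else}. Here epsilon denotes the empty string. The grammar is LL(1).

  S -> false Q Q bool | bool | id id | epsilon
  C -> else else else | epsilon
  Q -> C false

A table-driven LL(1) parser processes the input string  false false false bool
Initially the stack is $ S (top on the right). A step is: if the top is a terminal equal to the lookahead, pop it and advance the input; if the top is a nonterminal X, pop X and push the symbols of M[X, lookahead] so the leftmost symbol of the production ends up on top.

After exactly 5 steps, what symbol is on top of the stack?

     Stack             Input                     Action
  1  $ S               false false false bool $  expand S -> false Q Q bool
  2  $ bool Q Q false  false false false bool $  match false
  3  $ bool Q Q        false false bool $        expand Q -> C false
  4  $ bool Q false C  false false bool $        expand C -> epsilon
  5  $ bool Q false    false false bool $        match false
Stack after step 5: $ bool Q (top = Q).

Q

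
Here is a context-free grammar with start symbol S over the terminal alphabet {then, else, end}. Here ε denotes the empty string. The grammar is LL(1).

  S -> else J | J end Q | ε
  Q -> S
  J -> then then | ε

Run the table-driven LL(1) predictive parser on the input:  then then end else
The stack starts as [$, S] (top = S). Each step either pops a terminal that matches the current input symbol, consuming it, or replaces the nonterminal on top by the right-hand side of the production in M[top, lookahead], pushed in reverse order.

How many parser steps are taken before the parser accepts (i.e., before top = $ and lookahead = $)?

9

step 1: stack=$ S  input=then then end else $  — expand S -> J end Q
step 2: stack=$ Q end J  input=then then end else $  — expand J -> then then
step 3: stack=$ Q end then then  input=then then end else $  — match then
step 4: stack=$ Q end then  input=then end else $  — match then
step 5: stack=$ Q end  input=end else $  — match end
step 6: stack=$ Q  input=else $  — expand Q -> S
step 7: stack=$ S  input=else $  — expand S -> else J
step 8: stack=$ J else  input=else $  — match else
step 9: stack=$ J  input=$  — expand J -> ε
Accept reached after 9 steps.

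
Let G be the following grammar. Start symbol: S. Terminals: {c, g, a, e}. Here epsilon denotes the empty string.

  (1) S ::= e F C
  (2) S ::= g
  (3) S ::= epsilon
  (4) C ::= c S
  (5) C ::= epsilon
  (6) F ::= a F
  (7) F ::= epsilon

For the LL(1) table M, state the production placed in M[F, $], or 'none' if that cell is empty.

F ::= epsilon

FIRST(S): from S::=e F C we get {e}; from S::=g we get {g}; from S::=epsilon we get {epsilon}. So FIRST(S) = {epsilon, e, g}.
FIRST(C): from C::=c S we get {c}; from C::=epsilon we get {epsilon}. So FIRST(C) = {epsilon, c}.
FIRST(F): from F::=a F we get {a}; from F::=epsilon we get {epsilon}. So FIRST(F) = {epsilon, a}.
FOLLOW(S) includes $ since S is the start symbol.
FOLLOW(S): in C::=c S, the suffix after S is empty, so FOLLOW(S) ⊇ FOLLOW(C) = {$}. Thus FOLLOW(S) = {$}.
FOLLOW(F): in S::=e F C, F is followed by C with FIRST {epsilon, c}; in S::=e F C, the suffix after F is nullable, so FOLLOW(F) ⊇ FOLLOW(S) = {$}; in F::=a F, the suffix after F is empty (adds nothing new). Thus FOLLOW(F) = {$, c}.
For F ::= a F: FIRST(a F) = {a}, so it goes in M[F, t] for t ∈ {a}.
For F ::= epsilon: FIRST(epsilon) = {epsilon}, so it goes in M[F, t] for t ∈ {}; since epsilon ∈ FIRST, also for every t ∈ FOLLOW(F) = {$, c}.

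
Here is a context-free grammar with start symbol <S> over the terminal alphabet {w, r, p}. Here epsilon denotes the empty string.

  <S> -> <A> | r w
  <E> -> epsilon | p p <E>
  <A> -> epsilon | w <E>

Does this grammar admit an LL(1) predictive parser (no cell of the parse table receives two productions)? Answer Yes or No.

Yes

FIRST(<S>) = {epsilon, r, w}
FIRST(<E>) = {epsilon, p}
FIRST(<A>) = {epsilon, w}
FOLLOW(<S>) = {$}
FOLLOW(<E>) = {$}
FOLLOW(<A>) = {$}
Each cell of M receives at most one production.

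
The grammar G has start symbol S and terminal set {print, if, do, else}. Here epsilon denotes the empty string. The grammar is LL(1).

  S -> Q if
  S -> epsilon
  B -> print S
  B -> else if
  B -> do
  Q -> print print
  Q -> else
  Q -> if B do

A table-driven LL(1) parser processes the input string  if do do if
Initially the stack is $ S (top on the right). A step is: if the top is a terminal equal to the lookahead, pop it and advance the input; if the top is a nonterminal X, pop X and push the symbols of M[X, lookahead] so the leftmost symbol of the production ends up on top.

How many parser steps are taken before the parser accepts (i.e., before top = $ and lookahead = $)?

7

     Stack         Input          Action
  1  $ S           if do do if $  expand S -> Q if
  2  $ if Q        if do do if $  expand Q -> if B do
  3  $ if do B if  if do do if $  match if
  4  $ if do B     do do if $     expand B -> do
  5  $ if do do    do do if $     match do
  6  $ if do       do if $        match do
  7  $ if          if $           match if
Accept reached after 7 steps.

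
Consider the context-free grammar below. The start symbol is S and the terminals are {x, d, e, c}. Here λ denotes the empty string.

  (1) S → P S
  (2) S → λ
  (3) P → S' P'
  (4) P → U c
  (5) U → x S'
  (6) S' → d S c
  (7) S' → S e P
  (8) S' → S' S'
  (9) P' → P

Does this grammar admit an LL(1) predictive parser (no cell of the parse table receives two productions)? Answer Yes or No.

FIRST(S) = {λ, d, e, x}
FIRST(P) = {d, e, x}
FIRST(U) = {x}
FIRST(S') = {d, e, x}
FIRST(P') = {d, e, x}
FOLLOW(S) = {$, c, e}
FOLLOW(P) = {$, c, d, e, x}
FOLLOW(U) = {c}
FOLLOW(S') = {c, d, e, x}
FOLLOW(P') = {$, c, d, e, x}
Cell M[P, x] receives both P → S' P' and P → U c — the grammar is not LL(1).

No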